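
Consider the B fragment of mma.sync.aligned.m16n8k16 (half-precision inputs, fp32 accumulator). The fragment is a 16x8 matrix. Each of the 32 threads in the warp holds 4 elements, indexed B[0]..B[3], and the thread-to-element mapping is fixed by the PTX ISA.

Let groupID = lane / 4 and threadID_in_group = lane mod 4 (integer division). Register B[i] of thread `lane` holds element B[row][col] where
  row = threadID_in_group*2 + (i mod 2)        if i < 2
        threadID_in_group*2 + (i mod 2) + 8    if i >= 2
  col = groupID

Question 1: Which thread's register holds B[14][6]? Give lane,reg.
c: 6->gid=6  r: 14->r8=1,tid=3,i&1=0
L=6*4+3=27  i=1*2+0=2

27,2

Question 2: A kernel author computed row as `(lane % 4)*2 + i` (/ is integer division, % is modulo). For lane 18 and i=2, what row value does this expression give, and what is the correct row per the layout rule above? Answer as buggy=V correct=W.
`(lane % 4)*2 + i`[18,2]=>6
L=18=>grp=18>>2=4, tig=18&3=2
[2]=>row 2·2+0+8=12  col grp=4
row: 6 vs 12

buggy=6 correct=12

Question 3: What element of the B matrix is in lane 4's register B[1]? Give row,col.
1,1

L=4=>grp=4>>2=1, tig=4&3=0
[1]=>row 0·2+1+0=1  col grp=1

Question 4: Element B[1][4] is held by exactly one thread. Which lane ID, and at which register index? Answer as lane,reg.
c: 4->gid=4  r: 1->r8=0,tid=0,i&1=1
L=4*4+0=16  i=0*2+1=1

16,1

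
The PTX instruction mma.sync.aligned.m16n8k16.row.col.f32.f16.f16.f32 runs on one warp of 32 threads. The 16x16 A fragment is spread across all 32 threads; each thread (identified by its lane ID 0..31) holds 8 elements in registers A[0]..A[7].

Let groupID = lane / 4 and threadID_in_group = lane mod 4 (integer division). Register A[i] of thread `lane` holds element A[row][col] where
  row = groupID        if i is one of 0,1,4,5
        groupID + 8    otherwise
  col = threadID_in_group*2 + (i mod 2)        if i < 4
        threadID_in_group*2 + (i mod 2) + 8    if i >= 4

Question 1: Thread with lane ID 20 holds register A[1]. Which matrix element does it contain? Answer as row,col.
5,1

L=20⇒gr=20>>2=5, th=20&3=0
[1]⇒row 5+0=5  col 0·2+1+0=1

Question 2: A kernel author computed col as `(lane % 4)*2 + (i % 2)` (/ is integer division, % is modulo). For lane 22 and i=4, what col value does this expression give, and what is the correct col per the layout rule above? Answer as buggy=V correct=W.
`(lane % 4)*2 + (i % 2)`[22,4]→4
L=22→G=22>>2=5, T=22&3=2
[4]→row 5+0=5  col 2·2+0+8=12
col: 4 vs 12

buggy=4 correct=12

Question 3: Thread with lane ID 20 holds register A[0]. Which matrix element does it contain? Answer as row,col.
L=20=>grp=20>>2=5, tig=20&3=0
[0]=>row 5+0=5  col 0·2+0+0=0

5,0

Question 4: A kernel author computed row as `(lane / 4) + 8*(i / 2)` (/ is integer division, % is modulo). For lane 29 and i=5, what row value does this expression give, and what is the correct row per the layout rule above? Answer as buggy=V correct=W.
buggy=23 correct=7

`(lane / 4) + 8*(i / 2)`[29,5]→23
lane 29: G=7 (29/4), T=1 (29%4)
i=5: r=7+0=7, c=1*2+1+8=11
row: 23 vs 7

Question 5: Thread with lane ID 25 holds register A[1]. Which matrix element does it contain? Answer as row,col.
lane 25: gid=6 (25/4), tid=1 (25%4)
i=1: r=6+0=6, c=1*2+1+0=3

6,3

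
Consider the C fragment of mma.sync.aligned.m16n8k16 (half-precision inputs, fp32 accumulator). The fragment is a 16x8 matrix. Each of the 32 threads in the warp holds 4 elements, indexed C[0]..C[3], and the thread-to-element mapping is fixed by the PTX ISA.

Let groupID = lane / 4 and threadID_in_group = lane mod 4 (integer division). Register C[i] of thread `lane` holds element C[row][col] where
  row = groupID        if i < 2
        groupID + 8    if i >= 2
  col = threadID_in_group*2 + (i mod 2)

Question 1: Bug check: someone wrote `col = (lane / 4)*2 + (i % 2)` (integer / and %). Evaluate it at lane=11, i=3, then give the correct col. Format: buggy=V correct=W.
buggy=5 correct=7

`(lane / 4)*2 + (i % 2)`[11,3]->5
L=11->gid=11>>2=2, tid=11&3=3
[3]->row 2+8=10  col 3·2+1=7
col: 5 vs 7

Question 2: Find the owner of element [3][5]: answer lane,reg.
14,1

r: 3->gid=3,r8=0  c: 5->tid=2,i&1=1
L=3*4+2=14  i=0*2+1=1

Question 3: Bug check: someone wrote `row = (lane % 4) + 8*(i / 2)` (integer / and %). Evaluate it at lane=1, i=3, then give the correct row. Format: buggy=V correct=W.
`(lane % 4) + 8*(i / 2)`[1,3]->9
L=1->g=1>>2=0, t=1&3=1
[3]->row 0+8=8  col 1·2+1=3
row: 9 vs 8

buggy=9 correct=8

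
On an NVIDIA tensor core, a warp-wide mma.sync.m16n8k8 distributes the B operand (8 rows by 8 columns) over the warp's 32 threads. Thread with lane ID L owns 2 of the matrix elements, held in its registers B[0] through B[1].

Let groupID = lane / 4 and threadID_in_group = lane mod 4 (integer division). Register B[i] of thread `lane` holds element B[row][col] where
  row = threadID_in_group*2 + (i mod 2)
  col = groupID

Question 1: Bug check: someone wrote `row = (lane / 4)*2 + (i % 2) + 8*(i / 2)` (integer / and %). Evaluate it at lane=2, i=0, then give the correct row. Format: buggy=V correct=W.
`(lane / 4)*2 + (i % 2) + 8*(i / 2)`[2,0]->0
2: gid=0,tid=2
[0] (2*2+0,0) = (4,0)
row: 0 vs 4

buggy=0 correct=4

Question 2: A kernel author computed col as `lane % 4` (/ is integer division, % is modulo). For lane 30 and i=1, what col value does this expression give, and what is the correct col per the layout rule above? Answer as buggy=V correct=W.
buggy=2 correct=7

`lane % 4`[30,1]->2
lane 30: gid=7 (30/4), tid=2 (30%4)
i=1: r=2*2+1=5, c=gid=7
col: 2 vs 7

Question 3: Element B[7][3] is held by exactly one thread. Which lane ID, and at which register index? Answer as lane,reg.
c=3->g=3  r=7->t=3,b0=1
L=3*4+3=15  i=1=1

15,1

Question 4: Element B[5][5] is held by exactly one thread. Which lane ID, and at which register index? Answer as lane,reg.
c=5⇒gr=5  r=5⇒th=2,odd=1
L=5*4+2=22  i=1=1

22,1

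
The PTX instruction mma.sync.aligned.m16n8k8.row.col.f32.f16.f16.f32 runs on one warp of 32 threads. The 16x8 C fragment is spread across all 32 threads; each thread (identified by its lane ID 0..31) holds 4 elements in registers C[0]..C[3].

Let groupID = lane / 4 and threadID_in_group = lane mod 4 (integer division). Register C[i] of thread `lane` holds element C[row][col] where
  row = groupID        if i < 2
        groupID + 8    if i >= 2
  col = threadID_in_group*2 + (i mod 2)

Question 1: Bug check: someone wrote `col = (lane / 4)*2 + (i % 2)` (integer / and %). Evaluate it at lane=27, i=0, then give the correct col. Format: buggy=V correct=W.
buggy=12 correct=6

`(lane / 4)*2 + (i % 2)`[27,0]→12
L=27→G=27>>2=6, T=27&3=3
[0]→row 6+0=6  col 3·2+0=6
col: 12 vs 6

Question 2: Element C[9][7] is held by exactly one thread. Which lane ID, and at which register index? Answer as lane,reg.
7,3

r: 9->gid=1,r8=1  c: 7->tid=3,i&1=1
L=1*4+3=7  i=1*2+1=3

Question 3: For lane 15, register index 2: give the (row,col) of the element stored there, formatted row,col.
11,6

L=15⇒gr=15>>2=3, th=15&3=3
[2]⇒row 3+8=11  col 3·2+0=6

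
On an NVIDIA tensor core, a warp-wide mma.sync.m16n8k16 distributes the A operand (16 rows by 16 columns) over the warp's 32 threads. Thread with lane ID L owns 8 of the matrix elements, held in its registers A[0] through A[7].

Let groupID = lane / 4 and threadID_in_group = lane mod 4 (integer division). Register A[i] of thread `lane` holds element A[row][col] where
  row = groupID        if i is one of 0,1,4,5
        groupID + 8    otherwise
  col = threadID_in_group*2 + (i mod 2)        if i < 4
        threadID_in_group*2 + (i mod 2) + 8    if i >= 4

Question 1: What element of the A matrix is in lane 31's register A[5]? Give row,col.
7,15

lane 31→31/4=7, 31 mod 4=3
i=5  r:7+0→7  c:2·3+1+8→15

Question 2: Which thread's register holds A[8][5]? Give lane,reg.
r:8=>grp=0,rB=1  c:5=>cB=0,tig=2,lo=1
L=0*4+2=2  i=0*4+1*2+1=3

2,3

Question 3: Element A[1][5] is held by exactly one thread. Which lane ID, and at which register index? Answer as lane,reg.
r=1⇒gr=1,Rb=0  c=5⇒Cb=0,th=2,odd=1
L=1*4+2=6  i=0*4+0*2+1=1

6,1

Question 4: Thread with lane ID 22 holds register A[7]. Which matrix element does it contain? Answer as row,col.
13,13

L=22→G=22>>2=5, T=22&3=2
[7]→row 5+8=13  col 2·2+1+8=13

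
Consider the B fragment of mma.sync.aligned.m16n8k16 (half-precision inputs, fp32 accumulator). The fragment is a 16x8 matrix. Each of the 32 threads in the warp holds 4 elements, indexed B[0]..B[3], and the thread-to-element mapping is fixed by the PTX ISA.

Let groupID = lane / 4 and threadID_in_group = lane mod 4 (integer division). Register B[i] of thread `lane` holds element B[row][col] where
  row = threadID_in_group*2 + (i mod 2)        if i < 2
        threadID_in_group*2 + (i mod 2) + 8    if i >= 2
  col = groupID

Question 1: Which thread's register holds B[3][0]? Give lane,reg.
1,1

c=0->g=0  r=3->rb=0,t=1,b0=1
L=0*4+1=1  i=0*2+1=1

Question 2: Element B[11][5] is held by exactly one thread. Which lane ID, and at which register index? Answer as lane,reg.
21,3

c:5=>grp=5  r:11=>rB=1,tig=1,lo=1
L=5*4+1=21  i=1*2+1=3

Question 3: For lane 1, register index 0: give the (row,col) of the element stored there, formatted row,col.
lane 1: g=0 (1/4), t=1 (1%4)
i=0: r=1*2+0+0=2, c=g=0

2,0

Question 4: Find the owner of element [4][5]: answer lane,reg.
c=5->g=5  r=4->rb=0,t=2,b0=0
L=5*4+2=22  i=0*2+0=0

22,0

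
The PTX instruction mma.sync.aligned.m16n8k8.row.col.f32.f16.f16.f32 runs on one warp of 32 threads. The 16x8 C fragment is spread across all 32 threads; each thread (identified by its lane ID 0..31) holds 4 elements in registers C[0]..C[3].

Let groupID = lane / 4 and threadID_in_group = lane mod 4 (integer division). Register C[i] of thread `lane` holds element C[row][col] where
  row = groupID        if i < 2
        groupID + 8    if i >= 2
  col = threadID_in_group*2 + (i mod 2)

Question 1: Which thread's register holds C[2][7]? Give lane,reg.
r=2->g=2,rb=0  c=7->t=3,b0=1
L=2*4+3=11  i=0*2+1=1

11,1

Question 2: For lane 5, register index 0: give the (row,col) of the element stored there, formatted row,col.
lane 5: grp=1 (5/4), tig=1 (5%4)
i=0: r=1+0=1, c=1*2+0=2

1,2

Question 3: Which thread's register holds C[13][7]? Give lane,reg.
r=13⇒gr=5,Rb=1  c=7⇒th=3,odd=1
L=5*4+3=23  i=1*2+1=3

23,3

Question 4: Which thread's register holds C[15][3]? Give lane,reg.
29,3

r=15→G=7,rhi=1  c=3→T=1,p=1
L=7*4+1=29  i=1*2+1=3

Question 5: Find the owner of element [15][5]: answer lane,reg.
30,3

r=15→G=7,rhi=1  c=5→T=2,p=1
L=7*4+2=30  i=1*2+1=3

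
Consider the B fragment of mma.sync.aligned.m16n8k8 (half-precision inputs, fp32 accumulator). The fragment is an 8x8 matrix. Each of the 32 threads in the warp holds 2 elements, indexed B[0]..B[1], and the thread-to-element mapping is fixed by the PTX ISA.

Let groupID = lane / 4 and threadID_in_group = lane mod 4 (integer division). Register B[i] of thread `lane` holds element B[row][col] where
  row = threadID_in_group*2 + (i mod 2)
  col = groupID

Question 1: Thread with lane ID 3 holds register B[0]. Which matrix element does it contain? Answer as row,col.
6,0

L=3=>grp=3>>2=0, tig=3&3=3
[0]=>row 3·2+0=6  col grp=0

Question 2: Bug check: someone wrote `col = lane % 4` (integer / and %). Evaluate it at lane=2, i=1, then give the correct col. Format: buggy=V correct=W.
`lane % 4`[2,1]=>2
2: grp=0,tig=2
[1] (2*2+1,0) = (5,0)
col: 2 vs 0

buggy=2 correct=0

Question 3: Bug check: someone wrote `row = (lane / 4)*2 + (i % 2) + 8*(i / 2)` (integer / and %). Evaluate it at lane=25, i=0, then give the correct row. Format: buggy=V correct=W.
buggy=12 correct=2

`(lane / 4)*2 + (i % 2) + 8*(i / 2)`[25,0]=>12
25: grp=6,tig=1
[0] (1*2+0,6) = (2,6)
row: 12 vs 2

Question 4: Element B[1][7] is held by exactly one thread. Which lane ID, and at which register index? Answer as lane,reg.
c=7⇒gr=7  r=1⇒th=0,odd=1
L=7*4+0=28  i=1=1

28,1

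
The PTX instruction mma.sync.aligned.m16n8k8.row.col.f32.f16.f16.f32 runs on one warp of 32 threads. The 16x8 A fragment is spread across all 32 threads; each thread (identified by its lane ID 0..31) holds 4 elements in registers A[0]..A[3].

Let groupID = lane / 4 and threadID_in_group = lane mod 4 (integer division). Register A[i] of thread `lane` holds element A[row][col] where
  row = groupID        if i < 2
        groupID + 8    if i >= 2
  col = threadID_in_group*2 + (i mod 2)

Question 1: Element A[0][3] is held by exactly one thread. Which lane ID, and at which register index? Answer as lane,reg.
r:0=>grp=0,rB=0  c:3=>tig=1,lo=1
L=0*4+1=1  i=0*2+1=1

1,1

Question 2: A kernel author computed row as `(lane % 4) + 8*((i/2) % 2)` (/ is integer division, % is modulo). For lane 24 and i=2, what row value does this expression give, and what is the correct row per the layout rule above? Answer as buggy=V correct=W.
`(lane % 4) + 8*((i/2) % 2)`[24,2]=>8
L=24=>grp=24>>2=6, tig=24&3=0
[2]=>row 6+8=14  col 0·2+0=0
row: 8 vs 14

buggy=8 correct=14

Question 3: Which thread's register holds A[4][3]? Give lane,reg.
17,1

r=4⇒gr=4,Rb=0  c=3⇒th=1,odd=1
L=4*4+1=17  i=0*2+1=1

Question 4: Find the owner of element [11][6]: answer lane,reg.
r=11→G=3,rhi=1  c=6→T=3,p=0
L=3*4+3=15  i=1*2+0=2

15,2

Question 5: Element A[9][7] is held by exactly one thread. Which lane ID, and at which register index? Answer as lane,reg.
r=9→G=1,rhi=1  c=7→T=3,p=1
L=1*4+3=7  i=1*2+1=3

7,3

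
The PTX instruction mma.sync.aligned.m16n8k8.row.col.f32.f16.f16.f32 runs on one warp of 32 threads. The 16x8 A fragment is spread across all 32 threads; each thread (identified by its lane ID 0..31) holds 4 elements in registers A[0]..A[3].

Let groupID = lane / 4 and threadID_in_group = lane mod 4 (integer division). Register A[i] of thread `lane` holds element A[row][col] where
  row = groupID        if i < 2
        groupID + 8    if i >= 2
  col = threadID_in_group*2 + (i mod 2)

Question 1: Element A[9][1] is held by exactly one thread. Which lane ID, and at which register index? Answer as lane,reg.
4,3

r=9→G=1,rhi=1  c=1→T=0,p=1
L=1*4+0=4  i=1*2+1=3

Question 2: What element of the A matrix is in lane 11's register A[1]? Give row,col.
lane 11->11/4=2, 11 mod 4=3
i=1  r:2+0->2  c:2·3+1->7

2,7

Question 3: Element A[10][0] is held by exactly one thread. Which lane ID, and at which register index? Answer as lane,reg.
8,2

r=10→G=2,rhi=1  c=0→T=0,p=0
L=2*4+0=8  i=1*2+0=2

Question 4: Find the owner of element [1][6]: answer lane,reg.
7,0

r=1→G=1,rhi=0  c=6→T=3,p=0
L=1*4+3=7  i=0*2+0=0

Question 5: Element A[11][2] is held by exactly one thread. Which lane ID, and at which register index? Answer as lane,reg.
r=11→G=3,rhi=1  c=2→T=1,p=0
L=3*4+1=13  i=1*2+0=2

13,2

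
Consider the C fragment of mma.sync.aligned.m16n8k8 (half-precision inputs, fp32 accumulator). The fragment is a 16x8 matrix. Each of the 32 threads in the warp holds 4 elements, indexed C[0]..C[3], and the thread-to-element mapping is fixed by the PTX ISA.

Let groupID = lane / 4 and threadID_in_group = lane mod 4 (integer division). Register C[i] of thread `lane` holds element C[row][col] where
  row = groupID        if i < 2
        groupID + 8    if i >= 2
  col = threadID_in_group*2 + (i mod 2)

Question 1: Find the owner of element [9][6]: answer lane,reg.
r=9⇒gr=1,Rb=1  c=6⇒th=3,odd=0
L=1*4+3=7  i=1*2+0=2

7,2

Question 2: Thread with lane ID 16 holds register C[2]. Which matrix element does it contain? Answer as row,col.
16: grp=4,tig=0
[2] (4+8,0*2+0) = (12,0)

12,0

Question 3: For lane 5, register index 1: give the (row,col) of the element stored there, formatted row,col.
1,3

lane 5⇒5/4=1, 5 mod 4=1
i=1  r:1+0⇒1  c:2·1+1⇒3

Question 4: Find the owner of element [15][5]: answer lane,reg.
30,3

r=15⇒gr=7,Rb=1  c=5⇒th=2,odd=1
L=7*4+2=30  i=1*2+1=3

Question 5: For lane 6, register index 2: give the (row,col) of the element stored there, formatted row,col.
6: G=1,T=2
[2] (1+8,2*2+0) = (9,4)

9,4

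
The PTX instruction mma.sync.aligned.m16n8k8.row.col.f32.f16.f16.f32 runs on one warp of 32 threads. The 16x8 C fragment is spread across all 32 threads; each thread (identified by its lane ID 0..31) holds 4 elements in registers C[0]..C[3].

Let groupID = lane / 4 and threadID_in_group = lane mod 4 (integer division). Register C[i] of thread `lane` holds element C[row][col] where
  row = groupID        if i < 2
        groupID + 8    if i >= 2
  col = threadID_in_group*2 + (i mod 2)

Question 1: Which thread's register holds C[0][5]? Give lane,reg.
r:0=>grp=0,rB=0  c:5=>tig=2,lo=1
L=0*4+2=2  i=0*2+1=1

2,1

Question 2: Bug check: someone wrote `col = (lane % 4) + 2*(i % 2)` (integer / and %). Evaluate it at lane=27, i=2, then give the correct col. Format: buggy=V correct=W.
`(lane % 4) + 2*(i % 2)`[27,2]->3
27: g=6,t=3
[2] (6+8,3*2+0) = (14,6)
col: 3 vs 6

buggy=3 correct=6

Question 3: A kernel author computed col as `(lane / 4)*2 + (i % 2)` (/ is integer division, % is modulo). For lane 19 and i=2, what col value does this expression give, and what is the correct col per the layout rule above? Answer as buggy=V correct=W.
`(lane / 4)*2 + (i % 2)`[19,2]=>8
lane 19: grp=4 (19/4), tig=3 (19%4)
i=2: r=4+8=12, c=3*2+0=6
col: 8 vs 6

buggy=8 correct=6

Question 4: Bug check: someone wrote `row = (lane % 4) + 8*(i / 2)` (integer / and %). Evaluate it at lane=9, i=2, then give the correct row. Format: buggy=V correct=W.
`(lane % 4) + 8*(i / 2)`[9,2]->9
L=9->g=9>>2=2, t=9&3=1
[2]->row 2+8=10  col 1·2+0=2
row: 9 vs 10

buggy=9 correct=10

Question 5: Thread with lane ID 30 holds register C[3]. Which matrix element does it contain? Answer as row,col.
15,5

30: G=7,T=2
[3] (7+8,2*2+1) = (15,5)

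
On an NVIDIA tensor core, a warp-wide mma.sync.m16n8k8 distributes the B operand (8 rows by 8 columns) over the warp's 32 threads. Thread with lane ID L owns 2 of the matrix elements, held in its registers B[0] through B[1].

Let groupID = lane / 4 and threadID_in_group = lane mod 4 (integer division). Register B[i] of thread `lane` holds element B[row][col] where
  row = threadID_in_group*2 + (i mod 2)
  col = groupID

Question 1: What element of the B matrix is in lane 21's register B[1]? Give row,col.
L=21→G=21>>2=5, T=21&3=1
[1]→row 1·2+1=3  col G=5

3,5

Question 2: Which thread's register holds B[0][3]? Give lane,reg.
c=3->g=3  r=0->t=0,b0=0
L=3*4+0=12  i=0=0

12,0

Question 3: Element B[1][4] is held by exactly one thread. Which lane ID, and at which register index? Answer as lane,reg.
16,1

c:4=>grp=4  r:1=>tig=0,lo=1
L=4*4+0=16  i=1=1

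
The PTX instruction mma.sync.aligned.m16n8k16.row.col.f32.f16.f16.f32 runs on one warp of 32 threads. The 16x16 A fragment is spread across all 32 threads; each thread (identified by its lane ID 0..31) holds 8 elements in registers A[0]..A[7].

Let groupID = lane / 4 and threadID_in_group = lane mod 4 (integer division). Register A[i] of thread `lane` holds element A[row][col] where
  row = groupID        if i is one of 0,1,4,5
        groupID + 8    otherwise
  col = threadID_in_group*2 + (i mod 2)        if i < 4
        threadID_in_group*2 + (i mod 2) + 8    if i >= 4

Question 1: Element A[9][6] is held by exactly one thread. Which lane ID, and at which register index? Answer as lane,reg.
r: 9->gid=1,r8=1  c: 6->c8=0,tid=3,i&1=0
L=1*4+3=7  i=0*4+1*2+0=2

7,2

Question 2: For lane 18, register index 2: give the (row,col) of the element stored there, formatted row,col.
lane 18: gr=4 (18/4), th=2 (18%4)
i=2: r=4+8=12, c=2*2+0+0=4

12,4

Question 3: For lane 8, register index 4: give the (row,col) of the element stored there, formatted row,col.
2,8

lane 8: g=2 (8/4), t=0 (8%4)
i=4: r=2+0=2, c=0*2+0+8=8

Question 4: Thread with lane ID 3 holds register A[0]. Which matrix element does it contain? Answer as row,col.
0,6

lane 3=>3/4=0, 3 mod 4=3
i=0  r:0+0=>0  c:2·3+0+0=>6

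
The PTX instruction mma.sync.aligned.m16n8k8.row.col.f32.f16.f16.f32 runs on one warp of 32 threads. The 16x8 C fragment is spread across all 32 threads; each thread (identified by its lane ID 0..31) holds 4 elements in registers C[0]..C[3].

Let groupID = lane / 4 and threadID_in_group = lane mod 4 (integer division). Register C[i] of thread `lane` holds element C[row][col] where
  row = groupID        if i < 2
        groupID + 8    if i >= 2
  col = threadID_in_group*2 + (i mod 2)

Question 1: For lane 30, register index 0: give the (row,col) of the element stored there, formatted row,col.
30: grp=7,tig=2
[0] (7+0,2*2+0) = (7,4)

7,4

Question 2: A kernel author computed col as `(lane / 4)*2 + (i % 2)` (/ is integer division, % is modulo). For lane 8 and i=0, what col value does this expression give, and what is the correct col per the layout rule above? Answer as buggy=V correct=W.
buggy=4 correct=0

`(lane / 4)*2 + (i % 2)`[8,0]→4
L=8→G=8>>2=2, T=8&3=0
[0]→row 2+0=2  col 0·2+0=0
col: 4 vs 0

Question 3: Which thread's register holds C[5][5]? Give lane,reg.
r=5⇒gr=5,Rb=0  c=5⇒th=2,odd=1
L=5*4+2=22  i=0*2+1=1

22,1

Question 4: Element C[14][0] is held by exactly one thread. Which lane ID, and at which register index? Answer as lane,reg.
24,2

r=14⇒gr=6,Rb=1  c=0⇒th=0,odd=0
L=6*4+0=24  i=1*2+0=2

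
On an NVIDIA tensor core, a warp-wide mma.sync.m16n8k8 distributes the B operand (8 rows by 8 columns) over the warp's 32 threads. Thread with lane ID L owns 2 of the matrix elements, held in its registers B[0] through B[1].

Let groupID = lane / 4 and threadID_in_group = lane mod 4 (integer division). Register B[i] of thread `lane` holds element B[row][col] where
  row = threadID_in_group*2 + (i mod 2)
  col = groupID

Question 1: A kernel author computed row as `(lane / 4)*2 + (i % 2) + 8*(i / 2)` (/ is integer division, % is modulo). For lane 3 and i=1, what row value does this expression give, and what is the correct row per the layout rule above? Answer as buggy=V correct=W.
`(lane / 4)*2 + (i % 2) + 8*(i / 2)`[3,1]⇒1
L=3⇒gr=3>>2=0, th=3&3=3
[1]⇒row 3·2+1=7  col gr=0
row: 1 vs 7

buggy=1 correct=7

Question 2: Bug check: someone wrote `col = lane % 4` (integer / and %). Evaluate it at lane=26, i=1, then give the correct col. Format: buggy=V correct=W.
buggy=2 correct=6

`lane % 4`[26,1]=>2
lane 26=>26/4=6, 26 mod 4=2
i=1  r:2·2+1=>5  c:6
col: 2 vs 6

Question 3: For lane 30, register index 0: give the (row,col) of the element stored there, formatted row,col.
4,7

L=30->g=30>>2=7, t=30&3=2
[0]->row 2·2+0=4  col g=7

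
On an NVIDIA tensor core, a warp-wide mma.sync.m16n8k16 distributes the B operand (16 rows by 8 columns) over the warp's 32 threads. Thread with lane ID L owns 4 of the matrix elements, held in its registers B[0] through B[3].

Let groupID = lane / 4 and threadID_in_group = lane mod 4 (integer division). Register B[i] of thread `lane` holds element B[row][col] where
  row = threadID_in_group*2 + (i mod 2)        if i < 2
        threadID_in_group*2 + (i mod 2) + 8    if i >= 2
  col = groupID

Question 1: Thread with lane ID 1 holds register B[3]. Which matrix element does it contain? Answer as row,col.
11,0

L=1=>grp=1>>2=0, tig=1&3=1
[3]=>row 1·2+1+8=11  col grp=0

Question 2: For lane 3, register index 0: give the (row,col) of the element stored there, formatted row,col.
6,0

L=3->g=3>>2=0, t=3&3=3
[0]->row 3·2+0+0=6  col g=0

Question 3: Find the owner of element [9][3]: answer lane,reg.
c=3⇒gr=3  r=9⇒Rb=1,th=0,odd=1
L=3*4+0=12  i=1*2+1=3

12,3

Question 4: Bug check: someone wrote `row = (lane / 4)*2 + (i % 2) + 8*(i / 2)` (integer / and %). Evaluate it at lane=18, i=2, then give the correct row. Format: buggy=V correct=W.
buggy=16 correct=12

`(lane / 4)*2 + (i % 2) + 8*(i / 2)`[18,2]→16
18: G=4,T=2
[2] (2*2+0+8,4) = (12,4)
row: 16 vs 12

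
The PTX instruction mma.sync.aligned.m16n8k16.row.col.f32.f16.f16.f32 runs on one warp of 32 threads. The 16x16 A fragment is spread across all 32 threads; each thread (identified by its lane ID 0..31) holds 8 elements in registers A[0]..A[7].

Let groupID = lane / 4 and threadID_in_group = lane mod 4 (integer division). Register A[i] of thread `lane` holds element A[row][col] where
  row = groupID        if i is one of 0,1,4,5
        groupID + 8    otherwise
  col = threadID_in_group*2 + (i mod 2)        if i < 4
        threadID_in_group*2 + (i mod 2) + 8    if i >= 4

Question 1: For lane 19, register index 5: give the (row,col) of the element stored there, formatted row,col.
lane 19⇒19/4=4, 19 mod 4=3
i=5  r:4+0⇒4  c:2·3+1+8⇒15

4,15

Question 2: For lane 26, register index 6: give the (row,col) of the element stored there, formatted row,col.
26: grp=6,tig=2
[6] (6+8,2*2+0+8) = (14,12)

14,12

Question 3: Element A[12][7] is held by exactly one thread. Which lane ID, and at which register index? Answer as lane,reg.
r=12⇒gr=4,Rb=1  c=7⇒Cb=0,th=3,odd=1
L=4*4+3=19  i=0*4+1*2+1=3

19,3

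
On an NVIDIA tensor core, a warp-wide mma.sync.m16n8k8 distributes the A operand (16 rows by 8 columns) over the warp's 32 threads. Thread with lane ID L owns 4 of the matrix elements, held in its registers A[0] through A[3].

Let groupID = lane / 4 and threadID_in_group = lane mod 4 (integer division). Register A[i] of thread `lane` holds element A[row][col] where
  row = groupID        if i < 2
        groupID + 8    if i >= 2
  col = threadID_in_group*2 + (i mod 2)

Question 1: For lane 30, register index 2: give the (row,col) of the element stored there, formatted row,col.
lane 30=>30/4=7, 30 mod 4=2
i=2  r:7+8=>15  c:2·2+0=>4

15,4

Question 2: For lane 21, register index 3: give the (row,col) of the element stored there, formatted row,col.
lane 21⇒21/4=5, 21 mod 4=1
i=3  r:5+8⇒13  c:2·1+1⇒3

13,3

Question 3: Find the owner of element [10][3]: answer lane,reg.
9,3

r=10→G=2,rhi=1  c=3→T=1,p=1
L=2*4+1=9  i=1*2+1=3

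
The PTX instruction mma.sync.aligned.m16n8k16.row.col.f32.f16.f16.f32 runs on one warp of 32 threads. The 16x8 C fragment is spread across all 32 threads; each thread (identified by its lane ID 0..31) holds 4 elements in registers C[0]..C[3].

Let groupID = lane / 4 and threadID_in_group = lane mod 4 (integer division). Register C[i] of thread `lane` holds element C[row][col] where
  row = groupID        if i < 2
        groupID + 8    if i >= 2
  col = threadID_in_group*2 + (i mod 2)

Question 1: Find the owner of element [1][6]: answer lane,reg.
r:1=>grp=1,rB=0  c:6=>tig=3,lo=0
L=1*4+3=7  i=0*2+0=0

7,0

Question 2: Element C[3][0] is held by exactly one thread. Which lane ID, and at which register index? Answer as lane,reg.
12,0

r=3⇒gr=3,Rb=0  c=0⇒th=0,odd=0
L=3*4+0=12  i=0*2+0=0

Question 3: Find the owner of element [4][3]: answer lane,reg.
17,1

r=4⇒gr=4,Rb=0  c=3⇒th=1,odd=1
L=4*4+1=17  i=0*2+1=1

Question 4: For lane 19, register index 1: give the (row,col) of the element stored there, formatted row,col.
4,7

19: grp=4,tig=3
[1] (4+0,3*2+1) = (4,7)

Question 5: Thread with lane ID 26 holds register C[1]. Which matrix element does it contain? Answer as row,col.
6,5

26: gr=6,th=2
[1] (6+0,2*2+1) = (6,5)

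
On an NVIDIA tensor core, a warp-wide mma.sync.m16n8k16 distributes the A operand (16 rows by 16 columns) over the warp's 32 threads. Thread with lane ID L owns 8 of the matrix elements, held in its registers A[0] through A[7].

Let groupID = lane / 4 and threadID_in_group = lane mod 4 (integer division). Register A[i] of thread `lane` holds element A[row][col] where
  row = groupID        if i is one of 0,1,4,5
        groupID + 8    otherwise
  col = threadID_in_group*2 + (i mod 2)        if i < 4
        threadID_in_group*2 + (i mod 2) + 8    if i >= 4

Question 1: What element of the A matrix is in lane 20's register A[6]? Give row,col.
lane 20→20/4=5, 20 mod 4=0
i=6  r:5+8→13  c:2·0+0+8→8

13,8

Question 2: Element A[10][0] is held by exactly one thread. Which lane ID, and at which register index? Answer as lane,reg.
8,2

r=10→G=2,rhi=1  c=0→chi=0,T=0,p=0
L=2*4+0=8  i=0*4+1*2+0=2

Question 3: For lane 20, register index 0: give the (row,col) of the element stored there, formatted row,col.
5,0

lane 20: gid=5 (20/4), tid=0 (20%4)
i=0: r=5+0=5, c=0*2+0+0=0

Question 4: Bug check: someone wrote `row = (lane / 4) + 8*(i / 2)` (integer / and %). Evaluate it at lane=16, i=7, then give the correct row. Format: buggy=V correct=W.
buggy=28 correct=12

`(lane / 4) + 8*(i / 2)`[16,7]⇒28
lane 16⇒16/4=4, 16 mod 4=0
i=7  r:4+8⇒12  c:2·0+1+8⇒9
row: 28 vs 12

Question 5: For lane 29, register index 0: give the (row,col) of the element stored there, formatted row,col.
7,2

lane 29→29/4=7, 29 mod 4=1
i=0  r:7+0→7  c:2·1+0+0→2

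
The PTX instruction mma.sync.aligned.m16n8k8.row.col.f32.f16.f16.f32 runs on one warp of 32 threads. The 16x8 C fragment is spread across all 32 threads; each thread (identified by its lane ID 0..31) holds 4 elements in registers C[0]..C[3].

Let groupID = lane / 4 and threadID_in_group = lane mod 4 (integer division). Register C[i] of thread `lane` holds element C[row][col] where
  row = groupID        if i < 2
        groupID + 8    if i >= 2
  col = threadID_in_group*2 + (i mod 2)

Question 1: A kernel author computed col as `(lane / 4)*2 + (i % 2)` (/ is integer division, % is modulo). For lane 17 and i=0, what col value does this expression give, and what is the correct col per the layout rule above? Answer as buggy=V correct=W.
buggy=8 correct=2

`(lane / 4)*2 + (i % 2)`[17,0]->8
L=17->gid=17>>2=4, tid=17&3=1
[0]->row 4+0=4  col 1·2+0=2
col: 8 vs 2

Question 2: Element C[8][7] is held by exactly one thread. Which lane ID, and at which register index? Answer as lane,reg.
3,3

r:8=>grp=0,rB=1  c:7=>tig=3,lo=1
L=0*4+3=3  i=1*2+1=3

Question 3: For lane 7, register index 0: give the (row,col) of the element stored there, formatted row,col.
1,6

7: g=1,t=3
[0] (1+0,3*2+0) = (1,6)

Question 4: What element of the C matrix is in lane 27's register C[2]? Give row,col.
14,6

L=27->gid=27>>2=6, tid=27&3=3
[2]->row 6+8=14  col 3·2+0=6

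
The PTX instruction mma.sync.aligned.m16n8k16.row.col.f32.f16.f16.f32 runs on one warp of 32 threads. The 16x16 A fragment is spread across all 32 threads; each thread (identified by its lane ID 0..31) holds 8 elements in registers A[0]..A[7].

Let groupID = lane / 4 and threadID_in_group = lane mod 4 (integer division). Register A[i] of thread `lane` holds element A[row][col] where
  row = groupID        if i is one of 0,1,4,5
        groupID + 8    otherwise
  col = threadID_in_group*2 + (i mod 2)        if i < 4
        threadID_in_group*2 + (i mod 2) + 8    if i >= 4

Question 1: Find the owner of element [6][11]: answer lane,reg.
25,5

r=6⇒gr=6,Rb=0  c=11⇒Cb=1,th=1,odd=1
L=6*4+1=25  i=1*4+0*2+1=5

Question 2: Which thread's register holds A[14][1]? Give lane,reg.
r: 14->gid=6,r8=1  c: 1->c8=0,tid=0,i&1=1
L=6*4+0=24  i=0*4+1*2+1=3

24,3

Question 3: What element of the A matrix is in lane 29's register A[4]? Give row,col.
7,10

29: gr=7,th=1
[4] (7+0,1*2+0+8) = (7,10)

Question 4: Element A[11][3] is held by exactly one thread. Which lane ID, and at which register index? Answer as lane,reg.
13,3

r=11⇒gr=3,Rb=1  c=3⇒Cb=0,th=1,odd=1
L=3*4+1=13  i=0*4+1*2+1=3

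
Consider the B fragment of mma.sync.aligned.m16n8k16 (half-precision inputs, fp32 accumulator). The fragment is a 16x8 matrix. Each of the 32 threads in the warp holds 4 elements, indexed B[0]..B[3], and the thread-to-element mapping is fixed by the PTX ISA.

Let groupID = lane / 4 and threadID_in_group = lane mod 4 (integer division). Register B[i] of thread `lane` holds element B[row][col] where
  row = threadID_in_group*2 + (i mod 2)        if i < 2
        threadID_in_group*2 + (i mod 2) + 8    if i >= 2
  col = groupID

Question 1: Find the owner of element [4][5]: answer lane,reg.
c=5->g=5  r=4->rb=0,t=2,b0=0
L=5*4+2=22  i=0*2+0=0

22,0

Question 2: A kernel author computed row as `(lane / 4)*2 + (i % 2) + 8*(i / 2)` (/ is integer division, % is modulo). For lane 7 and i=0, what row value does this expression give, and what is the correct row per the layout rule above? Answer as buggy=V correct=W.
buggy=2 correct=6

`(lane / 4)*2 + (i % 2) + 8*(i / 2)`[7,0]=>2
lane 7: grp=1 (7/4), tig=3 (7%4)
i=0: r=3*2+0+0=6, c=grp=1
row: 2 vs 6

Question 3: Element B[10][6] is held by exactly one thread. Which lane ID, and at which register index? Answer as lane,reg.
c: 6->gid=6  r: 10->r8=1,tid=1,i&1=0
L=6*4+1=25  i=1*2+0=2

25,2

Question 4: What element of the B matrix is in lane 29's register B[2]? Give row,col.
lane 29: G=7 (29/4), T=1 (29%4)
i=2: r=1*2+0+8=10, c=G=7

10,7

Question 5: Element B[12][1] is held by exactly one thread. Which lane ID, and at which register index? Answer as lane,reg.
c:1=>grp=1  r:12=>rB=1,tig=2,lo=0
L=1*4+2=6  i=1*2+0=2

6,2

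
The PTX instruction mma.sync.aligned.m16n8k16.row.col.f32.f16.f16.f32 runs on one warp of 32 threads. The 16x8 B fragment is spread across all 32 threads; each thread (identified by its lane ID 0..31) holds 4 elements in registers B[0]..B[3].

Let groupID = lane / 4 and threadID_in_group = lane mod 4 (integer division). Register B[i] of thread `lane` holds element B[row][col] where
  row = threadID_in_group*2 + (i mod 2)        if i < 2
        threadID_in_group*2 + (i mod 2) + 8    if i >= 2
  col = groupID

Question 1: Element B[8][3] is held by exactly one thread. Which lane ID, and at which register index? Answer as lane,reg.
c=3→G=3  r=8→rhi=1,T=0,p=0
L=3*4+0=12  i=1*2+0=2

12,2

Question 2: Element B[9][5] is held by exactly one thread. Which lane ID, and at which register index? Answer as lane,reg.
20,3

c:5=>grp=5  r:9=>rB=1,tig=0,lo=1
L=5*4+0=20  i=1*2+1=3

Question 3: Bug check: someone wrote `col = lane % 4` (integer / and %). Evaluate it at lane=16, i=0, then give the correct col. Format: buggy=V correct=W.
`lane % 4`[16,0]=>0
lane 16=>16/4=4, 16 mod 4=0
i=0  r:2·0+0+0=>0  c:4
col: 0 vs 4

buggy=0 correct=4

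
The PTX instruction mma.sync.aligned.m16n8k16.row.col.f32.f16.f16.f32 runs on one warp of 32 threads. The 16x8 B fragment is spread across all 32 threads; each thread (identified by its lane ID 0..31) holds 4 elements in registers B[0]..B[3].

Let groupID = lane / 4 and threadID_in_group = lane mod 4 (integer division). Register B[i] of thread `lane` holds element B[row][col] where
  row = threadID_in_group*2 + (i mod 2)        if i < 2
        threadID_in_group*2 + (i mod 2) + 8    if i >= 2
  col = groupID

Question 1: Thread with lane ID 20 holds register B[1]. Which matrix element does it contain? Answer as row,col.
1,5

L=20⇒gr=20>>2=5, th=20&3=0
[1]⇒row 0·2+1+0=1  col gr=5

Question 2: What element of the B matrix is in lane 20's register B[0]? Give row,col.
20: G=5,T=0
[0] (0*2+0+0,5) = (0,5)

0,5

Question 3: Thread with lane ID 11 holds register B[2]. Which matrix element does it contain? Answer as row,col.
L=11->g=11>>2=2, t=11&3=3
[2]->row 3·2+0+8=14  col g=2

14,2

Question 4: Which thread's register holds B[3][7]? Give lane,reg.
29,1

c: 7->gid=7  r: 3->r8=0,tid=1,i&1=1
L=7*4+1=29  i=0*2+1=1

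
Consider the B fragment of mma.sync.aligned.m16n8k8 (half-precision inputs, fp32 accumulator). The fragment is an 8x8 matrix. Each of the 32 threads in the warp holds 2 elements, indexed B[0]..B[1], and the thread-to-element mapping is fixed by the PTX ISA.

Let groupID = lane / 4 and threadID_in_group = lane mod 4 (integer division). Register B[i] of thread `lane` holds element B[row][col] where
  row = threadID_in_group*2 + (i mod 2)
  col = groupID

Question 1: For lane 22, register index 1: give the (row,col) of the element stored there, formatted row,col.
5,5

22: g=5,t=2
[1] (2*2+1,5) = (5,5)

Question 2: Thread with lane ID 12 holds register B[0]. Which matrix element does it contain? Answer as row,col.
lane 12→12/4=3, 12 mod 4=0
i=0  r:2·0+0→0  c:3

0,3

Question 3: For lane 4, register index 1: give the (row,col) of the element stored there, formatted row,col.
1,1

L=4⇒gr=4>>2=1, th=4&3=0
[1]⇒row 0·2+1=1  col gr=1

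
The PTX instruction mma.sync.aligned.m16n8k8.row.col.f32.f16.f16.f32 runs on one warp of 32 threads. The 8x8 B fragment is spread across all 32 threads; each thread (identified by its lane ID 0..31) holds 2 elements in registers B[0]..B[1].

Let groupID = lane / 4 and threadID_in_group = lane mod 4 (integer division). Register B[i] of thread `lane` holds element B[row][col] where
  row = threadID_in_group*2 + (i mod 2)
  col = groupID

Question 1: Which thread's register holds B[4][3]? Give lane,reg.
c=3->g=3  r=4->t=2,b0=0
L=3*4+2=14  i=0=0

14,0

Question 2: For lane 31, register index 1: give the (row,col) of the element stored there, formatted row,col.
31: grp=7,tig=3
[1] (3*2+1,7) = (7,7)

7,7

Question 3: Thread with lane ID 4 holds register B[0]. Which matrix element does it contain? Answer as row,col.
L=4→G=4>>2=1, T=4&3=0
[0]→row 0·2+0=0  col G=1

0,1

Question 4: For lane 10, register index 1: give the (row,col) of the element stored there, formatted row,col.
lane 10: gid=2 (10/4), tid=2 (10%4)
i=1: r=2*2+1=5, c=gid=2

5,2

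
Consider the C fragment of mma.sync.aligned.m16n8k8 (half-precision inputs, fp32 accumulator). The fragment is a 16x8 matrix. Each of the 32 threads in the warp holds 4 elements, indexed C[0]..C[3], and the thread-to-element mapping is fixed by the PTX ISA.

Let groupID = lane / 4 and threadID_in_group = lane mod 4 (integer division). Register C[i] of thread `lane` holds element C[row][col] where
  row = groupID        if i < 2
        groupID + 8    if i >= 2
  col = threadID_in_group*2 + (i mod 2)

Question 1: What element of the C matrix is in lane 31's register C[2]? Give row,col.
15,6

lane 31: G=7 (31/4), T=3 (31%4)
i=2: r=7+8=15, c=3*2+0=6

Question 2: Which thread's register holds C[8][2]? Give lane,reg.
r:8=>grp=0,rB=1  c:2=>tig=1,lo=0
L=0*4+1=1  i=1*2+0=2

1,2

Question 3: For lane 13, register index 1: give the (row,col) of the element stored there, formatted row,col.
lane 13: gr=3 (13/4), th=1 (13%4)
i=1: r=3+0=3, c=1*2+1=3

3,3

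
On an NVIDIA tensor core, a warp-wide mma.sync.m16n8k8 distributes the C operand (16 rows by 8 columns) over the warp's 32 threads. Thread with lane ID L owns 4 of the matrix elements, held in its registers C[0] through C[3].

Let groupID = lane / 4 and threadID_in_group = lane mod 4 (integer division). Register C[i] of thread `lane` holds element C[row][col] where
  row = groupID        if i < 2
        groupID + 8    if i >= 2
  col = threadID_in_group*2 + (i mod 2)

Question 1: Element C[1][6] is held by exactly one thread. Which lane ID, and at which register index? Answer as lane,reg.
7,0

r=1→G=1,rhi=0  c=6→T=3,p=0
L=1*4+3=7  i=0*2+0=0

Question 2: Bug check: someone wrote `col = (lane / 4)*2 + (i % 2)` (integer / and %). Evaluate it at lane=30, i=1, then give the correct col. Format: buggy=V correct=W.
buggy=15 correct=5

`(lane / 4)*2 + (i % 2)`[30,1]->15
30: gid=7,tid=2
[1] (7+0,2*2+1) = (7,5)
col: 15 vs 5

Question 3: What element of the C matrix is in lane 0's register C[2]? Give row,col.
lane 0: g=0 (0/4), t=0 (0%4)
i=2: r=0+8=8, c=0*2+0=0

8,0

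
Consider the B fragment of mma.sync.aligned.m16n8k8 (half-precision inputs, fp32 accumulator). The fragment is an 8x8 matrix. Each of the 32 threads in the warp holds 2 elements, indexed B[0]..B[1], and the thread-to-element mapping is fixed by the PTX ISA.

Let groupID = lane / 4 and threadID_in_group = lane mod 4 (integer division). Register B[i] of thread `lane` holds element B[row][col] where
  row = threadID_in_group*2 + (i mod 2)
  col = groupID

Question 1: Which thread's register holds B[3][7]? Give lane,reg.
c: 7->gid=7  r: 3->tid=1,i&1=1
L=7*4+1=29  i=1=1

29,1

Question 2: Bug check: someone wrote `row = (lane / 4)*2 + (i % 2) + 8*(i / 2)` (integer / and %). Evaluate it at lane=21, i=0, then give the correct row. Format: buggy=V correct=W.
buggy=10 correct=2

`(lane / 4)*2 + (i % 2) + 8*(i / 2)`[21,0]->10
L=21->gid=21>>2=5, tid=21&3=1
[0]->row 1·2+0=2  col gid=5
row: 10 vs 2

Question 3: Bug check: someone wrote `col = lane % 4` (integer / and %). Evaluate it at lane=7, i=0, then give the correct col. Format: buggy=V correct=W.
`lane % 4`[7,0]->3
L=7->g=7>>2=1, t=7&3=3
[0]->row 3·2+0=6  col g=1
col: 3 vs 1

buggy=3 correct=1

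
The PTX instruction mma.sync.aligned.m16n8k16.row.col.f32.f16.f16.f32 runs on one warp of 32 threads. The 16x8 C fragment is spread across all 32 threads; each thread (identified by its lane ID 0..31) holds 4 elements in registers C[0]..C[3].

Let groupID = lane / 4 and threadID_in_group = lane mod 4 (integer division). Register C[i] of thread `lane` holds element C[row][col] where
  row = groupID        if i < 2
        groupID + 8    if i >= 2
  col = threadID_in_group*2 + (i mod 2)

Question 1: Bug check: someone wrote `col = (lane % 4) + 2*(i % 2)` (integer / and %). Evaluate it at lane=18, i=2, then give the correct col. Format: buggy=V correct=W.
`(lane % 4) + 2*(i % 2)`[18,2]→2
18: G=4,T=2
[2] (4+8,2*2+0) = (12,4)
col: 2 vs 4

buggy=2 correct=4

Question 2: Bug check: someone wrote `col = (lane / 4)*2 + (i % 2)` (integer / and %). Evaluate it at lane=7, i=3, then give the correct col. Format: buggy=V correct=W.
buggy=3 correct=7

`(lane / 4)*2 + (i % 2)`[7,3]⇒3
lane 7: gr=1 (7/4), th=3 (7%4)
i=3: r=1+8=9, c=3*2+1=7
col: 3 vs 7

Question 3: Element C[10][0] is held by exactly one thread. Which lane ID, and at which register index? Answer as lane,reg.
8,2

r: 10->gid=2,r8=1  c: 0->tid=0,i&1=0
L=2*4+0=8  i=1*2+0=2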